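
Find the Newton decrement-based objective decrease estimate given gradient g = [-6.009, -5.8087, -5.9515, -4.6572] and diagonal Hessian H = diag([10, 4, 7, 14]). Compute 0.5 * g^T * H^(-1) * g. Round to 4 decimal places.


Step 1: H is diagonal, so H^(-1) * g = [-0.6009, -1.4522, -0.8502, -0.3327].
Step 2: g^T H^(-1) g = sum_i g_i^2 / H_ii
  = (-6.009)^2/10 + (-5.8087)^2/4 + (-5.9515)^2/7 + (-4.6572)^2/14
  = 3.6108 + 8.4352 + 5.0601 + 1.5493 = 18.6554
Step 3: Objective decrease = 0.5 * g^T H^(-1) g = 9.3277


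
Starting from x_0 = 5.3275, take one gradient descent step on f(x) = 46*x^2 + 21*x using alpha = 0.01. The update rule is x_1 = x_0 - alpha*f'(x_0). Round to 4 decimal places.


We compute the gradient at x_0 and apply the update.
f'(x) = 92*x + 21
f'(5.3275) = 92*5.3275 + 21 = 511.13
x_1 = 5.3275 - 0.01*511.13 = 0.2162


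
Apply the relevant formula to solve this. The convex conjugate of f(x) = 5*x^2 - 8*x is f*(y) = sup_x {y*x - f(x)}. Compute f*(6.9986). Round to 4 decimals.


f*(y) = sup_x {y*x - a*x^2 - b*x} = sup_x {(y-b)*x - a*x^2}
FOC: (y - b) - 2a*x = 0 => x* = (y - b)/(2a)
x* = (6.9986 + 8)/(2*5) = 1.4999
f*(6.9986) = (y-b)^2/(4a) = (6.9986 + 8)^2/(4*5)
= 224.958/20 = 11.2479


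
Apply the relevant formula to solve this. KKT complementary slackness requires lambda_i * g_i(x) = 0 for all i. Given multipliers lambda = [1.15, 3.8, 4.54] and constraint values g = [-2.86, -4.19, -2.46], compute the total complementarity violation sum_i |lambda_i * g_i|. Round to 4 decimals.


KKT complementary slackness check:
lambda_1 * g_1 = 1.15 * -2.86 = -3.289
lambda_2 * g_2 = 3.8 * -4.19 = -15.922
lambda_3 * g_3 = 4.54 * -2.46 = -11.1684
Total violation = 3.289 + 15.922 + 11.1684 = 30.3794


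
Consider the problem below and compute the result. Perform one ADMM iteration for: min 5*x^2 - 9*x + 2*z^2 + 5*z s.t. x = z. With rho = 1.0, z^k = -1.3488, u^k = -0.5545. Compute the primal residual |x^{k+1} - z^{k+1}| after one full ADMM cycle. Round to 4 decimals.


ADMM iteration with rho = 1.0, z^k = -1.3488, u^k = -0.5545
Step 1: x-update.
Minimize 5*x^2 - 9*x + (1.0/2)*(x + 1.3488 - 0.5545)^2
FOC: (2*5 + 1.0)*x = 9 + 1.0*(-1.3488 + 0.5545)
x^{k+1} = 0.746
Step 2: z-update.
Minimize 2*z^2 + 5*z + (1.0/2)*(0.746 - z - 0.5545)^2
FOC: (2*2 + 1.0)*z = -5 + 1.0*(0.746 - 0.5545)
z^{k+1} = -0.9617
Step 3: u-update.
u^{k+1} = -0.5545 + 0.746 + 0.9617 = 1.1532
Step 4: Primal residual = |0.746 + 0.9617| = 1.7077


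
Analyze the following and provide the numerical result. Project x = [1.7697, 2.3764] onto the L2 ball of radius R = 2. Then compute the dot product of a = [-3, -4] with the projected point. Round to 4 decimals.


Step 1: Compute ||x|| (intermediates to 6 decimals).
||x|| = sqrt(1.7697^2 + 2.3764^2) = 2.962957
Step 2: Project.
Since ||x|| > R, scale = R/||x|| = 2/2.962957 = 0.675001, proj(x) = scale * x
proj(x) = [1.194549, 1.604072]
Step 3: Dot product.
a^T * proj(x) = -3*1.194549 - 4*1.604072 = -9.9999


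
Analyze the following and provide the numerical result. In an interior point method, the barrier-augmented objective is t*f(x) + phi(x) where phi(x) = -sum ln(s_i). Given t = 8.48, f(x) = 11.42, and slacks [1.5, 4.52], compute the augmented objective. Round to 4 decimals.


Step 1: Compute log-barrier.
ln values: [0.4055, 1.5085]
phi = -(0.4055 + 1.5085) = -1.914
Step 2: Compute augmented objective.
t*f(x) = 8.48*11.42 = 96.8416
Total = 96.8416 - 1.914 = 94.9276


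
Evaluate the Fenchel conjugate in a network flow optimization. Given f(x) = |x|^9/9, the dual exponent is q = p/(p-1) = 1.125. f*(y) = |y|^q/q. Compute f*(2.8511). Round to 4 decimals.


The conjugate exponent q satisfies 1/p + 1/q = 1.
p = 9, so q = 9/(9 - 1) = 1.125
|y|^q = 2.8511^1.125 = 3.25
f*(2.8511) = 3.25 / 1.125 = 2.8889


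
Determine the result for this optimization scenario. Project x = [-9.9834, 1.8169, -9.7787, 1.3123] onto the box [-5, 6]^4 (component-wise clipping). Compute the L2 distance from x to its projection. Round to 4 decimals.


Project each component onto [-5, 6].
clip(-9.9834) = -5.0, clip(1.8169) = 1.8169, clip(-9.7787) = -5.0, clip(1.3123) = 1.3123
Projection = [-5.0, 1.8169, -5.0, 1.3123]
Squared diffs: [24.8343, 0.0, 22.836, 0.0]
Distance = sqrt(47.6703) = 6.9044


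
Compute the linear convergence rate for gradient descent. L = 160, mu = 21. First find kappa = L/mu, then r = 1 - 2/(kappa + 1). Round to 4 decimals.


Step 1: Compute the condition number.
kappa = L/mu = 160/21 = 7.619
Step 2: Compute the convergence rate.
r = 1 - 2/(kappa + 1) = 1 - 2*mu/(L + mu) = (L - mu)/(L + mu) = 139/181 = 0.768


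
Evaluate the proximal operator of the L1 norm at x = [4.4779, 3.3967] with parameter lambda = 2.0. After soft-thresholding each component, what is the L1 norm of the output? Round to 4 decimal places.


Soft-thresholding with lambda = 2.0:
prox(4.4779) = sign(4.4779)*max(|4.4779| - 2.0, 0) = 2.4779
prox(3.3967) = sign(3.3967)*max(|3.3967| - 2.0, 0) = 1.3967
prox(x) = [2.4779, 1.3967]
||prox(x)||_1 = 2.4779 + 1.3967 = 3.8746


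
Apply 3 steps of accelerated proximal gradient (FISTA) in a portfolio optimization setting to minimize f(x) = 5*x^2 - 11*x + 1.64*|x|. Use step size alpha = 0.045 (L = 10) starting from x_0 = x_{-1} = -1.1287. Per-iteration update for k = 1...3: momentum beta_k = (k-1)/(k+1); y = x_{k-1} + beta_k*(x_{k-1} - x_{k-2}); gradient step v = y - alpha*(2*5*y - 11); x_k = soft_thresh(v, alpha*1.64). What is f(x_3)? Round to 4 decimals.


FISTA on f(x) = 5*x^2 - 11*x + 1.64*|x|
L = 10, alpha = 0.045
Iteration 1: beta = 0.0, y = -1.1287 + 0.0*(-1.1287 + 1.1287) = -1.1287
  grad(y) = -22.287, v = y - alpha*grad = -0.1258
  prox(v) = soft_thresh(-0.1258, 0.0738) = -0.052
Iteration 2: beta = 0.3333, y = -0.052 + 0.3333*(-0.052 + 1.1287) = 0.3069
  grad(y) = -7.9308, v = y - alpha*grad = 0.6638
  prox(v) = soft_thresh(0.6638, 0.0738) = 0.59
Iteration 3: beta = 0.5, y = 0.59 + 0.5*(0.59 + 0.052) = 0.911
  grad(y) = -1.89, v = y - alpha*grad = 0.9961
  prox(v) = soft_thresh(0.9961, 0.0738) = 0.9223
f(x_3) = 5*0.9223^2 - 11*0.9223 + 1.64*|0.9223| = -4.3795


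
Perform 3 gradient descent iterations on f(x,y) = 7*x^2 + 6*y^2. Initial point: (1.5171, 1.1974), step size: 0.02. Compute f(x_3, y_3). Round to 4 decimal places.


Gradient descent on f(x,y) = 7*x^2 + 6*y^2.
Starting point: (1.5171, 1.1974), alpha = 0.02
Step 1: grad_x = 2*7*1.5171 = 21.2394, grad_y = 2*6*1.1974 = 14.3688
  x_1 = 1.5171 - 0.02*21.2394 = 1.0923
  y_1 = 1.1974 - 0.02*14.3688 = 0.91
Step 2: grad_x = 2*7*1.0923 = 15.2924, grad_y = 2*6*0.91 = 10.9203
  x_2 = 1.0923 - 0.02*15.2924 = 0.7865
  y_2 = 0.91 - 0.02*10.9203 = 0.6916
Step 3: grad_x = 2*7*0.7865 = 11.0105, grad_y = 2*6*0.6916 = 8.2994
  x_3 = 0.7865 - 0.02*11.0105 = 0.5663
  y_3 = 0.6916 - 0.02*8.2994 = 0.5256
f(0.5663, 0.5256) = 7*0.5663^2 + 6*0.5256^2 = 3.9022


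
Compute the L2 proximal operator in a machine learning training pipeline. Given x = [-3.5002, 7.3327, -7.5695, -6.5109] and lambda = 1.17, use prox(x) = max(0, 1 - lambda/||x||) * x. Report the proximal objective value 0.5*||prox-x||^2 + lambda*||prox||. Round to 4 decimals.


Step 1: Compute ||x||.
||x|| = 12.8728
Step 2: Compute scaling factor.
scale = max(0, 1 - 1.17/12.8728) = 0.9091
Step 3: prox(x) = [-3.1821, 6.6662, -6.8815, -5.9191]
||prox(x)|| = 11.7028
Step 4: Proximal objective.
0.5*||prox-x||^2 = 0.6845
lambda*||prox|| = 13.6923
Total = 14.3767


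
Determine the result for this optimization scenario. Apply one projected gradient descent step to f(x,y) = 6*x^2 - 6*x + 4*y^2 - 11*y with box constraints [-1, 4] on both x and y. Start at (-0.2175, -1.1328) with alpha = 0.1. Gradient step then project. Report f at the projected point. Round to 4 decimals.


Step 1: Compute gradient at (-0.2175, -1.1328).
grad_x = 2*6*-0.2175 - 6 = -8.61
grad_y = 2*4*-1.1328 - 11 = -20.0624
Step 2: Gradient step.
x_raw = -0.2175 - 0.1*-8.61 = 0.6435
y_raw = -1.1328 - 0.1*-20.0624 = 0.8734
Step 3: Project onto [-1, 4].
x_proj = clip(0.6435) = 0.6435
y_proj = clip(0.8734) = 0.8734
Step 4: Evaluate f.
f(0.6435, 0.8734) = -7.9327


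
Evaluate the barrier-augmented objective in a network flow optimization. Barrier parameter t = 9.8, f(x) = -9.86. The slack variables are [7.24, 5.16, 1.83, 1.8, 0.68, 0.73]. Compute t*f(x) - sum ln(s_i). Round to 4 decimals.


Step 1: Compute log-barrier.
ln values: [1.9796, 1.6409, 0.6043, 0.5878, -0.3857, -0.3147]
phi = -(1.9796 + 1.6409 + 0.6043 + 0.5878 - 0.3857 - 0.3147) = -4.1123
Step 2: Compute augmented objective.
t*f(x) = 9.8*-9.86 = -96.628
Total = -96.628 - 4.1123 = -100.7403


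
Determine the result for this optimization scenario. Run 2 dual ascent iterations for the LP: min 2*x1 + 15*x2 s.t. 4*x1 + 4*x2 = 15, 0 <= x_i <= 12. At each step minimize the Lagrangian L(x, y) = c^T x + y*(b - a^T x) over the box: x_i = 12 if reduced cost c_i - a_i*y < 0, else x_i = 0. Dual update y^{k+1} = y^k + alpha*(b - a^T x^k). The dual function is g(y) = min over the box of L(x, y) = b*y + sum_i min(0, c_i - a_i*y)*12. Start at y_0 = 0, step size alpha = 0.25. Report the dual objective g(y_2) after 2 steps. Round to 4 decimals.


Dual ascent for LP: min 2*x1 + 15*x2, 4*x1 + 4*x2 = 15, 0 <= x_i <= 12
Step 1: y^k = 0.0, reduced costs: (2.0, 15.0)
  x^k = (0.0, 0.0), subgradient = b - a^T x = 15.0
  y^{k+1} = 0.0 + 0.25*15.0 = 3.75
Step 2: y^k = 3.75, reduced costs: (-13.0, 0.0)
  x^k = (12.0, 0.0), subgradient = b - a^T x = -33.0
  y^{k+1} = 3.75 + 0.25*-33.0 = -4.5
Dual objective at y_2 = -4.5: reduced costs (20.0, 33.0), box minimizer x = (0.0, 0.0)
g(y_2) = b*y + (c1 - a1*y)*x1 + (c2 - a2*y)*x2 = 15*(-4.5) + 20.0*0.0 + 33.0*0.0 = -67.5 + 0.0 + 0.0 = -67.5


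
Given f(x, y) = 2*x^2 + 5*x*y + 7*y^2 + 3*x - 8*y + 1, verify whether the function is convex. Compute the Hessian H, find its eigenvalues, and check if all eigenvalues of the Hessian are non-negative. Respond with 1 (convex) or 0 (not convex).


The Hessian of f(x,y) = 2*x^2 + 5*x*y + 7*y^2 + 3*x - 8*y + 1 is:
H = [[4, 5], [5, 14]]
Trace = 4 + 14 = 18
Determinant = 4*14 - (5)^2 = 31
Discriminant = (18)^2 - 4*31 = 200.0
Eigenvalues: lambda_1 = 1.9289, lambda_2 = 16.0711
The function is convex.

1


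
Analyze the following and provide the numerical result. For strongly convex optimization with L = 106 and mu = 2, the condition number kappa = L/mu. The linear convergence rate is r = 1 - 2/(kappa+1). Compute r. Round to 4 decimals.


Step 1: Compute the condition number.
kappa = L/mu = 106/2 = 53.0
Step 2: Compute the convergence rate.
r = 1 - 2/(kappa + 1) = 1 - 2*mu/(L + mu) = (L - mu)/(L + mu) = 104/108 = 0.963


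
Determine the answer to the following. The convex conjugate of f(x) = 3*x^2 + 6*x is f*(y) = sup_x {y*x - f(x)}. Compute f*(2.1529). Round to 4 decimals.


f*(y) = sup_x {y*x - a*x^2 - b*x} = sup_x {(y-b)*x - a*x^2}
FOC: (y - b) - 2a*x = 0 => x* = (y - b)/(2a)
x* = (2.1529 - 6)/(2*3) = -0.6412
f*(2.1529) = (y-b)^2/(4a) = (2.1529 - 6)^2/(4*3)
= 14.8002/12 = 1.2333


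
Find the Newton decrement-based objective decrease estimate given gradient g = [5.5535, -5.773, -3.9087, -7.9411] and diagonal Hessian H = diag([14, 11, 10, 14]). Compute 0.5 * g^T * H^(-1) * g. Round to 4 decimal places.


Step 1: H is diagonal, so H^(-1) * g = [0.3967, -0.5248, -0.3909, -0.5672].
Step 2: g^T H^(-1) g = sum_i g_i^2 / H_ii
  = (5.5535)^2/14 + (-5.773)^2/11 + (-3.9087)^2/10 + (-7.9411)^2/14
  = 2.203 + 3.0298 + 1.5278 + 4.5044 = 11.2649
Step 3: Objective decrease = 0.5 * g^T H^(-1) g = 5.6324


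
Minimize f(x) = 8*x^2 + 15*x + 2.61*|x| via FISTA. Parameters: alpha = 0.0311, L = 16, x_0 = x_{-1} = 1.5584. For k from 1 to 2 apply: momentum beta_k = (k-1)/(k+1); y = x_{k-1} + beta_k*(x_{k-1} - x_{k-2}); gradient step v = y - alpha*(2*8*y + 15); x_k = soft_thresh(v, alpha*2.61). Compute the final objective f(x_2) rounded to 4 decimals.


FISTA on f(x) = 8*x^2 + 15*x + 2.61*|x|
L = 16, alpha = 0.0311
Iteration 1: beta = 0.0, y = 1.5584 + 0.0*(1.5584 - 1.5584) = 1.5584
  grad(y) = 39.9344, v = y - alpha*grad = 0.3164
  prox(v) = soft_thresh(0.3164, 0.0812) = 0.2353
Iteration 2: beta = 0.3333, y = 0.2353 + 0.3333*(0.2353 - 1.5584) = -0.2058
  grad(y) = 11.7076, v = y - alpha*grad = -0.5699
  prox(v) = soft_thresh(-0.5699, 0.0812) = -0.4887
f(x_2) = 8*(-0.4887)^2 + 15*(-0.4887) + 2.61*|-0.4887| = -4.1444


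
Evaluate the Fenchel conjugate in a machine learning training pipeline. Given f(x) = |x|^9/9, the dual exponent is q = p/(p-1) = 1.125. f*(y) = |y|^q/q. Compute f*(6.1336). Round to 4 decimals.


The conjugate exponent q satisfies 1/p + 1/q = 1.
p = 9, so q = 9/(9 - 1) = 1.125
|y|^q = 6.1336^1.125 = 7.6945
f*(6.1336) = 7.6945 / 1.125 = 6.8395


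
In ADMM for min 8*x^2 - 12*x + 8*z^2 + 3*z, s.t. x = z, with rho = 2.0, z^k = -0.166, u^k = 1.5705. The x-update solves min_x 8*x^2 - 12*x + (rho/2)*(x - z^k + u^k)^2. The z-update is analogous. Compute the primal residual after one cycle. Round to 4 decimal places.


ADMM iteration with rho = 2.0, z^k = -0.166, u^k = 1.5705
Step 1: x-update.
Minimize 8*x^2 - 12*x + (2.0/2)*(x + 0.166 + 1.5705)^2
FOC: (2*8 + 2.0)*x = 12 + 2.0*(-0.166 - 1.5705)
x^{k+1} = 0.4737
Step 2: z-update.
Minimize 8*z^2 + 3*z + (2.0/2)*(0.4737 - z + 1.5705)^2
FOC: (2*8 + 2.0)*z = -3 + 2.0*(0.4737 + 1.5705)
z^{k+1} = 0.0605
Step 3: u-update.
u^{k+1} = 1.5705 + 0.4737 - 0.0605 = 1.9838
Step 4: Primal residual = |0.4737 - 0.0605| = 0.4133


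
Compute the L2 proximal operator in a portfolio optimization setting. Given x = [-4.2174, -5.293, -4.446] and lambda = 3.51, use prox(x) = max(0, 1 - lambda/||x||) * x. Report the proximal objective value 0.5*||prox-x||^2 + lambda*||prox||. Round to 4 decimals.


Step 1: Compute ||x||.
||x|| = 8.0975
Step 2: Compute scaling factor.
scale = max(0, 1 - 3.51/8.0975) = 0.5665
Step 3: prox(x) = [-2.3893, -2.9987, -2.5188]
||prox(x)|| = 4.5875
Step 4: Proximal objective.
0.5*||prox-x||^2 = 6.1601
lambda*||prox|| = 16.1021
Total = 22.2621


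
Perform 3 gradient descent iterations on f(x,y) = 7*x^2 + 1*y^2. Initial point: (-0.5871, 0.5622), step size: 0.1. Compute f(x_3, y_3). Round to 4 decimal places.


Gradient descent on f(x,y) = 7*x^2 + 1*y^2.
Starting point: (-0.5871, 0.5622), alpha = 0.1
Step 1: grad_x = 2*7*-0.5871 = -8.2194, grad_y = 2*1*0.5622 = 1.1244
  x_1 = -0.5871 - 0.1*-8.2194 = 0.2348
  y_1 = 0.5622 - 0.1*1.1244 = 0.4498
Step 2: grad_x = 2*7*0.2348 = 3.2878, grad_y = 2*1*0.4498 = 0.8995
  x_2 = 0.2348 - 0.1*3.2878 = -0.0939
  y_2 = 0.4498 - 0.1*0.8995 = 0.3598
Step 3: grad_x = 2*7*-0.0939 = -1.3151, grad_y = 2*1*0.3598 = 0.7196
  x_3 = -0.0939 - 0.1*-1.3151 = 0.0376
  y_3 = 0.3598 - 0.1*0.7196 = 0.2878
f(0.0376, 0.2878) = 7*0.0376^2 + 1*0.2878^2 = 0.0927


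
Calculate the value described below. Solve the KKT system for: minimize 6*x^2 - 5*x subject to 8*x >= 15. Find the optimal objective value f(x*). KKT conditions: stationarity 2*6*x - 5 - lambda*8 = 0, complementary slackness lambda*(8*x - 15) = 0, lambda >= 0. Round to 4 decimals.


Step 1: Try lambda = 0 (constraint inactive).
x_unc = 5/(2*6) = 0.4167
Check: 8*0.4167 = 3.3336 < 15 -- violated!
Step 2: Constraint must be active: 8*x = 15
x* = 15/8 = 1.875
lambda = (2*6*1.875 - 5)/8 = 2.1875
Step 3: Compute optimal value.
f(x*) = 6*1.875^2 - 5*1.875 = 11.7188


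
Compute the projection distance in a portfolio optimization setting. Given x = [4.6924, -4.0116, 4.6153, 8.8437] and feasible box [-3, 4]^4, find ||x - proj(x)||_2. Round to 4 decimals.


Project each component onto [-3, 4].
clip(4.6924) = 4.0, clip(-4.0116) = -3.0, clip(4.6153) = 4.0, clip(8.8437) = 4.0
Projection = [4.0, -3.0, 4.0, 4.0]
Squared diffs: [0.4794, 1.0233, 0.3786, 23.4614]
Distance = sqrt(25.3427) = 5.0342


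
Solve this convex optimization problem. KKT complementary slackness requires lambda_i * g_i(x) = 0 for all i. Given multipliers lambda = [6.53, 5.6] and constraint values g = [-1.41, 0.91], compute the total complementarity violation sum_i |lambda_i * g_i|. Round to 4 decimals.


KKT complementary slackness check:
lambda_1 * g_1 = 6.53 * -1.41 = -9.2073
lambda_2 * g_2 = 5.6 * 0.91 = 5.096
Total violation = 9.2073 + 5.096 = 14.3033


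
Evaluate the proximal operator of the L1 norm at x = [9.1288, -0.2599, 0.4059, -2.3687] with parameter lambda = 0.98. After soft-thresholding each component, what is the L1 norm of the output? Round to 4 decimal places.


Soft-thresholding with lambda = 0.98:
prox(9.1288) = sign(9.1288)*max(|9.1288| - 0.98, 0) = 8.1488
prox(-0.2599) = sign(-0.2599)*max(|-0.2599| - 0.98, 0) = 0.0
prox(0.4059) = sign(0.4059)*max(|0.4059| - 0.98, 0) = 0.0
prox(-2.3687) = sign(-2.3687)*max(|-2.3687| - 0.98, 0) = -1.3887
prox(x) = [8.1488, 0.0, 0.0, -1.3887]
||prox(x)||_1 = 8.1488 + 0.0 + 0.0 + 1.3887 = 9.5375


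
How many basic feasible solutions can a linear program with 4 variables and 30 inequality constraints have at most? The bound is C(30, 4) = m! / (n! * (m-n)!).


Each vertex corresponds to some choice of n active constraints out of m, so the number of vertices is at most C(m, n) = m! / (n!(m-n)!).
m = 30, n = 4
Numerator: 30 * 29 * 28 * 27
Denominator: 4! = 24
C(30, 4) = 27405


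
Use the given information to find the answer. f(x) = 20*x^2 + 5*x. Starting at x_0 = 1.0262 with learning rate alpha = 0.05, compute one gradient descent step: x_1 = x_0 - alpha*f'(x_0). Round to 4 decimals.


We compute the gradient at x_0 and apply the update.
f'(x) = 40*x + 5
f'(1.0262) = 40*1.0262 + 5 = 46.048
x_1 = 1.0262 - 0.05*46.048 = -1.2762


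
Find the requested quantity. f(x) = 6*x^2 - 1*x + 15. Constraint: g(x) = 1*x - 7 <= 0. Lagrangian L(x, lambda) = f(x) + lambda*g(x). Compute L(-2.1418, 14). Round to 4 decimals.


Step 1: Evaluate f(x).
f(-2.1418) = 6*(-2.1418)^2 - 1*(-2.1418) + 15 = 44.6656
Step 2: Evaluate g(x).
g(-2.1418) = 1*-2.1418 - 7 = -9.1418
Step 3: Compute Lagrangian.
L = 44.6656 + 14*-9.1418 = -83.3196


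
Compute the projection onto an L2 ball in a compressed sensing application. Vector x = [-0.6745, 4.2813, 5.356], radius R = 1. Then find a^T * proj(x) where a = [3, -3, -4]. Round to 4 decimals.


Step 1: Compute ||x|| (intermediates to 6 decimals).
||x|| = sqrt((-0.6745)^2 + 4.2813^2 + 5.356^2) = 6.889936
Step 2: Project.
Since ||x|| > R, scale = R/||x|| = 1/6.889936 = 0.145139, proj(x) = scale * x
proj(x) = [-0.097896, 0.621384, 0.777364]
Step 3: Dot product.
a^T * proj(x) = 3*(-0.097896) - 3*0.621384 - 4*0.777364 = -5.2673


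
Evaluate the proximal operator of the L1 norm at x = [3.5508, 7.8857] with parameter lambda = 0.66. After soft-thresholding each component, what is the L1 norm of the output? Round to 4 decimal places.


Soft-thresholding with lambda = 0.66:
prox(3.5508) = sign(3.5508)*max(|3.5508| - 0.66, 0) = 2.8908
prox(7.8857) = sign(7.8857)*max(|7.8857| - 0.66, 0) = 7.2257
prox(x) = [2.8908, 7.2257]
||prox(x)||_1 = 2.8908 + 7.2257 = 10.1165


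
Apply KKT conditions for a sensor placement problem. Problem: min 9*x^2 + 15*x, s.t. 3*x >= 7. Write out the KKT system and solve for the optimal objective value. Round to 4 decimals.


Step 1: Try lambda = 0 (constraint inactive).
x_unc = -15/(2*9) = -0.8333
Check: 3*-0.8333 = -2.4999 < 7 -- violated!
Step 2: Constraint must be active: 3*x = 7
x* = 7/3 = 2.3333 (rounded; the exact value 7/3 is used below)
lambda = (2*9*(7/3) + 15)/3 = 19.0
Step 3: Compute optimal value.
f(x*) = 9*(7/3)^2 + 15*(7/3) = 84.0


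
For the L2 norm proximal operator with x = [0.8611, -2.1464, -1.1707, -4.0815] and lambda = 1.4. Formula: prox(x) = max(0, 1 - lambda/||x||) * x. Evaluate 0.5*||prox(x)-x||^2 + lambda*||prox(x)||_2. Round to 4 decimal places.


Step 1: Compute ||x||.
||x|| = 4.835
Step 2: Compute scaling factor.
scale = max(0, 1 - 1.4/4.835) = 0.7104
Step 3: prox(x) = [0.6118, -1.5249, -0.8317, -2.8997]
||prox(x)|| = 3.435
Step 4: Proximal objective.
0.5*||prox-x||^2 = 0.98
lambda*||prox|| = 4.809
Total = 5.7891


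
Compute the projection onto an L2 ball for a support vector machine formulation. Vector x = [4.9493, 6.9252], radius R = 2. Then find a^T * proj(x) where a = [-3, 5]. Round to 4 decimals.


Step 1: Compute ||x|| (intermediates to 6 decimals).
||x|| = sqrt(4.9493^2 + 6.9252^2) = 8.51199
Step 2: Project.
Since ||x|| > R, scale = R/||x|| = 2/8.51199 = 0.234963, proj(x) = scale * x
proj(x) = [1.162902, 1.627166]
Step 3: Dot product.
a^T * proj(x) = -3*1.162902 + 5*1.627166 = 4.6471


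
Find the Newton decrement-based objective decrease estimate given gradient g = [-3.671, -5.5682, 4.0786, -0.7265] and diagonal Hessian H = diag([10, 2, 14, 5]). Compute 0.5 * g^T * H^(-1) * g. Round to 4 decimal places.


Step 1: H is diagonal, so H^(-1) * g = [-0.3671, -2.7841, 0.2913, -0.1453].
Step 2: g^T H^(-1) g = sum_i g_i^2 / H_ii
  = (-3.671)^2/10 + (-5.5682)^2/2 + (4.0786)^2/14 + (-0.7265)^2/5
  = 1.3476 + 15.5024 + 1.1882 + 0.1056 = 18.1438
Step 3: Objective decrease = 0.5 * g^T H^(-1) g = 9.0719


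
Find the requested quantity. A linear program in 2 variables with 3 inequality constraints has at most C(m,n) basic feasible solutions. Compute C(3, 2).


Each vertex corresponds to some choice of n active constraints out of m, so the number of vertices is at most C(m, n) = m! / (n!(m-n)!).
m = 3, n = 2
Numerator: 3 * 2
Denominator: 2! = 2
C(3, 2) = 3


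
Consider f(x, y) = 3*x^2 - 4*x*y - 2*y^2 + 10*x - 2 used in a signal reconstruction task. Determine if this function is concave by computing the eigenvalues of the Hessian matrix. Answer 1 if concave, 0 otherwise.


The Hessian of f(x,y) = 3*x^2 - 4*x*y - 2*y^2 + 10*x - 2 is:
H = [[6, -4], [-4, -4]]
Trace = 6 - 4 = 2
Determinant = 6*-4 - (-4)^2 = -40
Discriminant = (2)^2 - 4*-40 = 164.0
Eigenvalues: lambda_1 = -5.4031, lambda_2 = 7.4031
The function is not concave.

0


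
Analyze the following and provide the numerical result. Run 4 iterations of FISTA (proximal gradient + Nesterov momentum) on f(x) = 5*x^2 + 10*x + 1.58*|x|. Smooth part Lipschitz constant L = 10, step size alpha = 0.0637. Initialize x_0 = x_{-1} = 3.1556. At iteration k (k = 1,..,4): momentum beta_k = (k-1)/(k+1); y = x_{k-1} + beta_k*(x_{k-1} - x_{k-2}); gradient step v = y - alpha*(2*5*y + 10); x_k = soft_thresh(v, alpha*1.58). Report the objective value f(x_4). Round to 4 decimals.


FISTA on f(x) = 5*x^2 + 10*x + 1.58*|x|
L = 10, alpha = 0.0637
Iteration 1: beta = 0.0, y = 3.1556 + 0.0*(3.1556 - 3.1556) = 3.1556
  grad(y) = 41.556, v = y - alpha*grad = 0.5085
  prox(v) = soft_thresh(0.5085, 0.1006) = 0.4078
Iteration 2: beta = 0.3333, y = 0.4078 + 0.3333*(0.4078 - 3.1556) = -0.5081
  grad(y) = 4.9192, v = y - alpha*grad = -0.8214
  prox(v) = soft_thresh(-0.8214, 0.1006) = -0.7208
Iteration 3: beta = 0.5, y = -0.7208 + 0.5*(-0.7208 - 0.4078) = -1.2851
  grad(y) = -2.851, v = y - alpha*grad = -1.1035
  prox(v) = soft_thresh(-1.1035, 0.1006) = -1.0028
Iteration 4: beta = 0.6, y = -1.0028 + 0.6*(-1.0028 + 0.7208) = -1.1721
  grad(y) = -1.7208, v = y - alpha*grad = -1.0625
  prox(v) = soft_thresh(-1.0625, 0.1006) = -0.9618
f(x_4) = 5*(-0.9618)^2 + 10*(-0.9618) + 1.58*|-0.9618| = -3.473


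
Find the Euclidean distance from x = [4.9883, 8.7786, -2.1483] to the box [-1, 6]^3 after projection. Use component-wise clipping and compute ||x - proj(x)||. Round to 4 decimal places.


Project each component onto [-1, 6].
clip(4.9883) = 4.9883, clip(8.7786) = 6.0, clip(-2.1483) = -1.0
Projection = [4.9883, 6.0, -1.0]
Squared diffs: [0.0, 7.7206, 1.3186]
Distance = sqrt(9.0392) = 3.0065


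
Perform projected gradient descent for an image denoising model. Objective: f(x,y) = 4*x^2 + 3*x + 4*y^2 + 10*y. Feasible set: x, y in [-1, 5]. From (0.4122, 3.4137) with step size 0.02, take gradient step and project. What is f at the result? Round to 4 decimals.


Step 1: Compute gradient at (0.4122, 3.4137).
grad_x = 2*4*0.4122 + 3 = 6.2976
grad_y = 2*4*3.4137 + 10 = 37.3096
Step 2: Gradient step.
x_raw = 0.4122 - 0.02*6.2976 = 0.2862
y_raw = 3.4137 - 0.02*37.3096 = 2.6675
Step 3: Project onto [-1, 5].
x_proj = clip(0.2862) = 0.2862
y_proj = clip(2.6675) = 2.6675
Step 4: Evaluate f.
f(0.2862, 2.6675) = 56.324


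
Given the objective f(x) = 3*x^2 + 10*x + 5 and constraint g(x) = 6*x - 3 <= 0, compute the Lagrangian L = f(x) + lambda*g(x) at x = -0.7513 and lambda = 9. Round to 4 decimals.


Step 1: Evaluate f(x).
f(-0.7513) = 3*(-0.7513)^2 + 10*(-0.7513) + 5 = -0.8196
Step 2: Evaluate g(x).
g(-0.7513) = 6*-0.7513 - 3 = -7.5078
Step 3: Compute Lagrangian.
L = -0.8196 + 9*-7.5078 = -68.3898


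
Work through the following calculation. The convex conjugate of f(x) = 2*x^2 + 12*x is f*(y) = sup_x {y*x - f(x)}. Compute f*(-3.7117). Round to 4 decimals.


f*(y) = sup_x {y*x - a*x^2 - b*x} = sup_x {(y-b)*x - a*x^2}
FOC: (y - b) - 2a*x = 0 => x* = (y - b)/(2a)
x* = (-3.7117 - 12)/(2*2) = -3.9279
f*(-3.7117) = (y-b)^2/(4a) = (-3.7117 - 12)^2/(4*2)
= 246.8575/8 = 30.8572


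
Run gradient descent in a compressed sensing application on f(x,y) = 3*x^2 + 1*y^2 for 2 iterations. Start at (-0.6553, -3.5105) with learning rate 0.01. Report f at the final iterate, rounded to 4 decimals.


Gradient descent on f(x,y) = 3*x^2 + 1*y^2.
Starting point: (-0.6553, -3.5105), alpha = 0.01
Step 1: grad_x = 2*3*-0.6553 = -3.9318, grad_y = 2*1*-3.5105 = -7.021
  x_1 = -0.6553 - 0.01*-3.9318 = -0.616
  y_1 = -3.5105 - 0.01*-7.021 = -3.4403
Step 2: grad_x = 2*3*-0.616 = -3.6959, grad_y = 2*1*-3.4403 = -6.8806
  x_2 = -0.616 - 0.01*-3.6959 = -0.579
  y_2 = -3.4403 - 0.01*-6.8806 = -3.3715
f(-0.579, -3.3715) = 3*(-0.579)^2 + 1*(-3.3715)^2 = 12.3727


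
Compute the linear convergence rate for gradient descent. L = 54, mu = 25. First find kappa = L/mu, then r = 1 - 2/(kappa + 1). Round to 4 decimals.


Step 1: Compute the condition number.
kappa = L/mu = 54/25 = 2.16
Step 2: Compute the convergence rate.
r = 1 - 2/(kappa + 1) = 1 - 2*mu/(L + mu) = (L - mu)/(L + mu) = 29/79 = 0.3671


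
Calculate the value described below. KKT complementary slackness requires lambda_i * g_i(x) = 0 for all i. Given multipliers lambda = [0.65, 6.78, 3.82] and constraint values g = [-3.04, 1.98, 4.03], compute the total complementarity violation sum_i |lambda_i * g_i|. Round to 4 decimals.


KKT complementary slackness check:
lambda_1 * g_1 = 0.65 * -3.04 = -1.976
lambda_2 * g_2 = 6.78 * 1.98 = 13.4244
lambda_3 * g_3 = 3.82 * 4.03 = 15.3946
Total violation = 1.976 + 13.4244 + 15.3946 = 30.795


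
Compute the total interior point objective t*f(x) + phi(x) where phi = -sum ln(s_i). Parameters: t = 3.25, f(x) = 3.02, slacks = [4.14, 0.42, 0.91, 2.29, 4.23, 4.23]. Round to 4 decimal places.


Step 1: Compute log-barrier.
ln values: [1.4207, -0.8675, -0.0943, 0.8286, 1.4422, 1.4422]
phi = -(1.4207 - 0.8675 - 0.0943 + 0.8286 + 1.4422 + 1.4422) = -4.1718
Step 2: Compute augmented objective.
t*f(x) = 3.25*3.02 = 9.815
Total = 9.815 - 4.1718 = 5.6432


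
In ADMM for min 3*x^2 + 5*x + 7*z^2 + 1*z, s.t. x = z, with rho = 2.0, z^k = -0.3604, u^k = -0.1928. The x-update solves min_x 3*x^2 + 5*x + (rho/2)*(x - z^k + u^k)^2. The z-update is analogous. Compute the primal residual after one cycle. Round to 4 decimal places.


ADMM iteration with rho = 2.0, z^k = -0.3604, u^k = -0.1928
Step 1: x-update.
Minimize 3*x^2 + 5*x + (2.0/2)*(x + 0.3604 - 0.1928)^2
FOC: (2*3 + 2.0)*x = -5 + 2.0*(-0.3604 + 0.1928)
x^{k+1} = -0.6669
Step 2: z-update.
Minimize 7*z^2 + 1*z + (2.0/2)*(-0.6669 - z - 0.1928)^2
FOC: (2*7 + 2.0)*z = -1 + 2.0*(-0.6669 - 0.1928)
z^{k+1} = -0.17
Step 3: u-update.
u^{k+1} = -0.1928 - 0.6669 + 0.17 = -0.6897
Step 4: Primal residual = |-0.6669 + 0.17| = 0.4969


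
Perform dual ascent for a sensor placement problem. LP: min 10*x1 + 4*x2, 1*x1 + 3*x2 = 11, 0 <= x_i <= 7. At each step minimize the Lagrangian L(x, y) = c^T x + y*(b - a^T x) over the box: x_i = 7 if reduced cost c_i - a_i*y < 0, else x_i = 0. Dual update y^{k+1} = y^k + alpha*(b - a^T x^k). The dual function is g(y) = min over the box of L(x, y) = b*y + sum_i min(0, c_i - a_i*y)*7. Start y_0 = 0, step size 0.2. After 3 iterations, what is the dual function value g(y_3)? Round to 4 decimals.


Dual ascent for LP: min 10*x1 + 4*x2, 1*x1 + 3*x2 = 11, 0 <= x_i <= 7
Step 1: y^k = 0.0, reduced costs: (10.0, 4.0)
  x^k = (0.0, 0.0), subgradient = b - a^T x = 11.0
  y^{k+1} = 0.0 + 0.2*11.0 = 2.2
Step 2: y^k = 2.2, reduced costs: (7.8, -2.6)
  x^k = (0.0, 7.0), subgradient = b - a^T x = -10.0
  y^{k+1} = 2.2 + 0.2*-10.0 = 0.2
Step 3: y^k = 0.2, reduced costs: (9.8, 3.4)
  x^k = (0.0, 0.0), subgradient = b - a^T x = 11.0
  y^{k+1} = 0.2 + 0.2*11.0 = 2.4
Dual objective at y_3 = 2.4: reduced costs (7.6, -3.2), box minimizer x = (0.0, 7.0)
g(y_3) = b*y + (c1 - a1*y)*x1 + (c2 - a2*y)*x2 = 11*2.4 + 7.6*0.0 + (-3.2)*7.0 = 26.4 + 0.0 - 22.4 = 4.0


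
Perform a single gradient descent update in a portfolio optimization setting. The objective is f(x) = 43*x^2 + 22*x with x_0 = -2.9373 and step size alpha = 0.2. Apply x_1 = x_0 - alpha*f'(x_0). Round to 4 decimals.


We compute the gradient at x_0 and apply the update.
f'(x) = 86*x + 22
f'(-2.9373) = 86*-2.9373 + 22 = -230.6078
x_1 = -2.9373 - 0.2*-230.6078 = 43.1843


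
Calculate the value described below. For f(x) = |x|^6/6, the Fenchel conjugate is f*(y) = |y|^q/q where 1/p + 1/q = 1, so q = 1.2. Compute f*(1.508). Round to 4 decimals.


The conjugate exponent q satisfies 1/p + 1/q = 1.
p = 6, so q = 6/(6 - 1) = 1.2
|y|^q = 1.508^1.2 = 1.6371
f*(1.508) = 1.6371 / 1.2 = 1.3643


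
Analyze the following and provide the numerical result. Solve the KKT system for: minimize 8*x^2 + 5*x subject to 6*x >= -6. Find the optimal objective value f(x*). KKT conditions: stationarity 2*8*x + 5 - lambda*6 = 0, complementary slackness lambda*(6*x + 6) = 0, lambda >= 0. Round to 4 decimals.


Step 1: Try lambda = 0 (constraint inactive).
Stationarity: 2*8*x + 5 = 0
x* = -5/(2*8) = -0.3125
Check constraint: 6*-0.3125 = -1.875 >= -6 -- satisfied.
Step 2: Compute optimal value.
f(x*) = 8*(-0.3125)^2 + 5*(-0.3125) = -0.7813


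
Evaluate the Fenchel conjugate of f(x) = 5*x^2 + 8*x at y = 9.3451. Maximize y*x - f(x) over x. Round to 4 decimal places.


f*(y) = sup_x {y*x - a*x^2 - b*x} = sup_x {(y-b)*x - a*x^2}
FOC: (y - b) - 2a*x = 0 => x* = (y - b)/(2a)
x* = (9.3451 - 8)/(2*5) = 0.1345
f*(9.3451) = (y-b)^2/(4a) = (9.3451 - 8)^2/(4*5)
= 1.8093/20 = 0.0905


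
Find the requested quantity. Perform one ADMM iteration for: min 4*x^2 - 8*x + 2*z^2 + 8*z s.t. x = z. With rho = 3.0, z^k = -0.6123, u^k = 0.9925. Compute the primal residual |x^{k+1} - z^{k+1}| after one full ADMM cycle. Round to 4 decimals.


ADMM iteration with rho = 3.0, z^k = -0.6123, u^k = 0.9925
Step 1: x-update.
Minimize 4*x^2 - 8*x + (3.0/2)*(x + 0.6123 + 0.9925)^2
FOC: (2*4 + 3.0)*x = 8 + 3.0*(-0.6123 - 0.9925)
x^{k+1} = 0.2896
Step 2: z-update.
Minimize 2*z^2 + 8*z + (3.0/2)*(0.2896 - z + 0.9925)^2
FOC: (2*2 + 3.0)*z = -8 + 3.0*(0.2896 + 0.9925)
z^{k+1} = -0.5934
Step 3: u-update.
u^{k+1} = 0.9925 + 0.2896 + 0.5934 = 1.8755
Step 4: Primal residual = |0.2896 + 0.5934| = 0.883


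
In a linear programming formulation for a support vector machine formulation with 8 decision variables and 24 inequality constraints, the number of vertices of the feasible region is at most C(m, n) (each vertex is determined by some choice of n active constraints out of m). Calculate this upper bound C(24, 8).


Each vertex corresponds to some choice of n active constraints out of m, so the number of vertices is at most C(m, n) = m! / (n!(m-n)!).
m = 24, n = 8
Numerator: 24 * 23 * 22 * 21 * 20 * 19 * 18 * 17
Denominator: 8! = 40320
C(24, 8) = 735471


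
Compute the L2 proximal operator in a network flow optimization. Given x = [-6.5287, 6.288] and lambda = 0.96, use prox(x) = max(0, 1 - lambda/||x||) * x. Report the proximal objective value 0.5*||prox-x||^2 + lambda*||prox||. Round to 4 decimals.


Step 1: Compute ||x||.
||x|| = 9.0644
Step 2: Compute scaling factor.
scale = max(0, 1 - 0.96/9.0644) = 0.8941
Step 3: prox(x) = [-5.8373, 5.622]
||prox(x)|| = 8.1044
Step 4: Proximal objective.
0.5*||prox-x||^2 = 0.4608
lambda*||prox|| = 7.7802
Total = 8.241


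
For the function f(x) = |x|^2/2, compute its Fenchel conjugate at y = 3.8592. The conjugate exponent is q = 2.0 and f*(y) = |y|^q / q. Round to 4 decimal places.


The conjugate exponent q satisfies 1/p + 1/q = 1.
p = 2, so q = 2/(2 - 1) = 2.0
|y|^q = 3.8592^2.0 = 14.8934
f*(3.8592) = 14.8934 / 2.0 = 7.4467


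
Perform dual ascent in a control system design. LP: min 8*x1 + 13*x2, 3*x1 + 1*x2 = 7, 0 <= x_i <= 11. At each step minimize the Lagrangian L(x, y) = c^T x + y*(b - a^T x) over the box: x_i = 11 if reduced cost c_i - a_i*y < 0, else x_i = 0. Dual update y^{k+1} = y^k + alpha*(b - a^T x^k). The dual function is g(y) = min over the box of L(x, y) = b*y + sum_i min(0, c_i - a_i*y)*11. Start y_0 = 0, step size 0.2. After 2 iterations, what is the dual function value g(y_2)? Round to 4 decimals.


Dual ascent for LP: min 8*x1 + 13*x2, 3*x1 + 1*x2 = 7, 0 <= x_i <= 11
Step 1: y^k = 0.0, reduced costs: (8.0, 13.0)
  x^k = (0.0, 0.0), subgradient = b - a^T x = 7.0
  y^{k+1} = 0.0 + 0.2*7.0 = 1.4
Step 2: y^k = 1.4, reduced costs: (3.8, 11.6)
  x^k = (0.0, 0.0), subgradient = b - a^T x = 7.0
  y^{k+1} = 1.4 + 0.2*7.0 = 2.8
Dual objective at y_2 = 2.8: reduced costs (-0.4, 10.2), box minimizer x = (11.0, 0.0)
g(y_2) = b*y + (c1 - a1*y)*x1 + (c2 - a2*y)*x2 = 7*2.8 + (-0.4)*11.0 + 10.2*0.0 = 19.6 - 4.4 + 0.0 = 15.2


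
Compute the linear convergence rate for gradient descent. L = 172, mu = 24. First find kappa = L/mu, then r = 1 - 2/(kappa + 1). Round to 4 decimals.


Step 1: Compute the condition number.
kappa = L/mu = 172/24 = 7.1667
Step 2: Compute the convergence rate.
r = 1 - 2/(kappa + 1) = 1 - 2*mu/(L + mu) = (L - mu)/(L + mu) = 148/196 = 0.7551


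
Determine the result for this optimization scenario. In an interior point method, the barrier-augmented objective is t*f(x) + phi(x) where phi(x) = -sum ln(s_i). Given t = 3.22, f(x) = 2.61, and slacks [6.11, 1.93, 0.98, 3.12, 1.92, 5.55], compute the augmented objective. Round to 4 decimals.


Step 1: Compute log-barrier.
ln values: [1.8099, 0.6575, -0.0202, 1.1378, 0.6523, 1.7138]
phi = -(1.8099 + 0.6575 - 0.0202 + 1.1378 + 0.6523 + 1.7138) = -5.9512
Step 2: Compute augmented objective.
t*f(x) = 3.22*2.61 = 8.4042
Total = 8.4042 - 5.9512 = 2.453


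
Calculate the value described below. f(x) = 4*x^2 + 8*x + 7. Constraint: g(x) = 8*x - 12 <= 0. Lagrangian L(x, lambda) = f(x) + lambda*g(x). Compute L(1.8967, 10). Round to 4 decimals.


Step 1: Evaluate f(x).
f(1.8967) = 4*1.8967^2 + 8*1.8967 + 7 = 36.5635
Step 2: Evaluate g(x).
g(1.8967) = 8*1.8967 - 12 = 3.1736
Step 3: Compute Lagrangian.
L = 36.5635 + 10*3.1736 = 68.2995


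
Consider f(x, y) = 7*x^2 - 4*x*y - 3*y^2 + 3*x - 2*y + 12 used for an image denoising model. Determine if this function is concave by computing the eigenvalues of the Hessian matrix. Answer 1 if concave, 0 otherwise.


The Hessian of f(x,y) = 7*x^2 - 4*x*y - 3*y^2 + 3*x - 2*y + 12 is:
H = [[14, -4], [-4, -6]]
Trace = 14 - 6 = 8
Determinant = 14*-6 - (-4)^2 = -100
Discriminant = (8)^2 - 4*-100 = 464.0
Eigenvalues: lambda_1 = -6.7703, lambda_2 = 14.7703
The function is not concave.

0


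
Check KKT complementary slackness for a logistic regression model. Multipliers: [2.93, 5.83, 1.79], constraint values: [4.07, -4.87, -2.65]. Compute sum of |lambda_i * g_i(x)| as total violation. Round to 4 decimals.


KKT complementary slackness check:
lambda_1 * g_1 = 2.93 * 4.07 = 11.9251
lambda_2 * g_2 = 5.83 * -4.87 = -28.3921
lambda_3 * g_3 = 1.79 * -2.65 = -4.7435
Total violation = 11.9251 + 28.3921 + 4.7435 = 45.0607


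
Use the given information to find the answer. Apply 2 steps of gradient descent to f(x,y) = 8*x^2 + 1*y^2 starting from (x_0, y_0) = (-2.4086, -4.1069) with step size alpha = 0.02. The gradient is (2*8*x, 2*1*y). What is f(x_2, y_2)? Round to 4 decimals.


Gradient descent on f(x,y) = 8*x^2 + 1*y^2.
Starting point: (-2.4086, -4.1069), alpha = 0.02
Step 1: grad_x = 2*8*-2.4086 = -38.5376, grad_y = 2*1*-4.1069 = -8.2138
  x_1 = -2.4086 - 0.02*-38.5376 = -1.6378
  y_1 = -4.1069 - 0.02*-8.2138 = -3.9426
Step 2: grad_x = 2*8*-1.6378 = -26.2056, grad_y = 2*1*-3.9426 = -7.8852
  x_2 = -1.6378 - 0.02*-26.2056 = -1.1137
  y_2 = -3.9426 - 0.02*-7.8852 = -3.7849
f(-1.1137, -3.7849) = 8*(-1.1137)^2 + 1*(-3.7849)^2 = 24.2489


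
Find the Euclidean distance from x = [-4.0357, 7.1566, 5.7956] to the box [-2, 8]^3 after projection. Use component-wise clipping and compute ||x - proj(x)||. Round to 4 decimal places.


Project each component onto [-2, 8].
clip(-4.0357) = -2.0, clip(7.1566) = 7.1566, clip(5.7956) = 5.7956
Projection = [-2.0, 7.1566, 5.7956]
Squared diffs: [4.1441, 0.0, 0.0]
Distance = sqrt(4.1441) = 2.0357


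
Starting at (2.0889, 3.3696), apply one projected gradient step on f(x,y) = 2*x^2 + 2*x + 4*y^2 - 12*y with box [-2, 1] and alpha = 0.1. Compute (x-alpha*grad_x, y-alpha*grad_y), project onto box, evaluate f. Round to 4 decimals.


Step 1: Compute gradient at (2.0889, 3.3696).
grad_x = 2*2*2.0889 + 2 = 10.3556
grad_y = 2*4*3.3696 - 12 = 14.9568
Step 2: Gradient step.
x_raw = 2.0889 - 0.1*10.3556 = 1.0533
y_raw = 3.3696 - 0.1*14.9568 = 1.8739
Step 3: Project onto [-2, 1].
x_proj = clip(1.0533) = 1.0
y_proj = clip(1.8739) = 1.0
Step 4: Evaluate f.
f(1.0, 1.0) = -4.0


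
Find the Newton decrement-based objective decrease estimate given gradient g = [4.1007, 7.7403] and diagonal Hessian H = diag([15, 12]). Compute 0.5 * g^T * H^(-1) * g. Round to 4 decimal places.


Step 1: H is diagonal, so H^(-1) * g = [0.2734, 0.645].
Step 2: g^T H^(-1) g = sum_i g_i^2 / H_ii
  = (4.1007)^2/15 + (7.7403)^2/12
  = 1.121 + 4.9927 = 6.1137
Step 3: Objective decrease = 0.5 * g^T H^(-1) g = 3.0569


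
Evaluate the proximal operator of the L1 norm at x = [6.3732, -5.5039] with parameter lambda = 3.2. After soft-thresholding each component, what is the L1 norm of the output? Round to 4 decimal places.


Soft-thresholding with lambda = 3.2:
prox(6.3732) = sign(6.3732)*max(|6.3732| - 3.2, 0) = 3.1732
prox(-5.5039) = sign(-5.5039)*max(|-5.5039| - 3.2, 0) = -2.3039
prox(x) = [3.1732, -2.3039]
||prox(x)||_1 = 3.1732 + 2.3039 = 5.4771


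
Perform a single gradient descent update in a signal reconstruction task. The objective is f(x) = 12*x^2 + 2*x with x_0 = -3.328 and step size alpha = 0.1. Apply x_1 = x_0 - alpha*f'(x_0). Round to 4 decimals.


We compute the gradient at x_0 and apply the update.
f'(x) = 24*x + 2
f'(-3.328) = 24*-3.328 + 2 = -77.872
x_1 = -3.328 - 0.1*-77.872 = 4.4592


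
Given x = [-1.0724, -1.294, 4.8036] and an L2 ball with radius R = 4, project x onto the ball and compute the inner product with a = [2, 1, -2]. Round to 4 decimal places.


Step 1: Compute ||x|| (intermediates to 6 decimals).
||x|| = sqrt((-1.0724)^2 + (-1.294)^2 + 4.8036^2) = 5.089111
Step 2: Project.
Since ||x|| > R, scale = R/||x|| = 4/5.089111 = 0.785992, proj(x) = scale * x
proj(x) = [-0.842898, -1.017074, 3.775591]
Step 3: Dot product.
a^T * proj(x) = 2*(-0.842898) + 1*(-1.017074) - 2*3.775591 = -10.2541


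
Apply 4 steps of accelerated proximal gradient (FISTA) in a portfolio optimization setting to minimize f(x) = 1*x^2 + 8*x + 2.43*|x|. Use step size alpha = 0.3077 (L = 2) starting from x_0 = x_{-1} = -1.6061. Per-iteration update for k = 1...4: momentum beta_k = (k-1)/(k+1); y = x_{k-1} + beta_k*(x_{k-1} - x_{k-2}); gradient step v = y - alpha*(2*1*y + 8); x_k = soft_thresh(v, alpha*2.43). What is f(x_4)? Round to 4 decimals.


FISTA on f(x) = 1*x^2 + 8*x + 2.43*|x|
L = 2, alpha = 0.3077
Iteration 1: beta = 0.0, y = -1.6061 + 0.0*(-1.6061 + 1.6061) = -1.6061
  grad(y) = 4.7878, v = y - alpha*grad = -3.0793
  prox(v) = soft_thresh(-3.0793, 0.7477) = -2.3316
Iteration 2: beta = 0.3333, y = -2.3316 + 0.3333*(-2.3316 + 1.6061) = -2.5734
  grad(y) = 2.8531, v = y - alpha*grad = -3.4513
  prox(v) = soft_thresh(-3.4513, 0.7477) = -2.7036
Iteration 3: beta = 0.5, y = -2.7036 + 0.5*(-2.7036 + 2.3316) = -2.8896
  grad(y) = 2.2207, v = y - alpha*grad = -3.573
  prox(v) = soft_thresh(-3.573, 0.7477) = -2.8252
Iteration 4: beta = 0.6, y = -2.8252 + 0.6*(-2.8252 + 2.7036) = -2.8982
  grad(y) = 2.2036, v = y - alpha*grad = -3.5763
  prox(v) = soft_thresh(-3.5763, 0.7477) = -2.8285
f(x_4) = 1*(-2.8285)^2 + 8*(-2.8285) + 2.43*|-2.8285| = -7.7543
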